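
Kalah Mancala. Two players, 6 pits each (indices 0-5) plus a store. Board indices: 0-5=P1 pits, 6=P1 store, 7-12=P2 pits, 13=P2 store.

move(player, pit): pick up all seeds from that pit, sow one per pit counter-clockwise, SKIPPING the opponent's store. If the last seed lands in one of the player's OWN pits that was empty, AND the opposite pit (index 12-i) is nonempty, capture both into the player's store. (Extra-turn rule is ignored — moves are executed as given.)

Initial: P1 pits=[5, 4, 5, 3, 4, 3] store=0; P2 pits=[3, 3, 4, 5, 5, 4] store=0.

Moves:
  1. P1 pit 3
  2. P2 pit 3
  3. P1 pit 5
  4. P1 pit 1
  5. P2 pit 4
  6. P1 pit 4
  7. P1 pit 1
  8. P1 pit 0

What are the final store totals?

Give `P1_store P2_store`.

Move 1: P1 pit3 -> P1=[5,4,5,0,5,4](1) P2=[3,3,4,5,5,4](0)
Move 2: P2 pit3 -> P1=[6,5,5,0,5,4](1) P2=[3,3,4,0,6,5](1)
Move 3: P1 pit5 -> P1=[6,5,5,0,5,0](2) P2=[4,4,5,0,6,5](1)
Move 4: P1 pit1 -> P1=[6,0,6,1,6,1](3) P2=[4,4,5,0,6,5](1)
Move 5: P2 pit4 -> P1=[7,1,7,2,6,1](3) P2=[4,4,5,0,0,6](2)
Move 6: P1 pit4 -> P1=[7,1,7,2,0,2](4) P2=[5,5,6,1,0,6](2)
Move 7: P1 pit1 -> P1=[7,0,8,2,0,2](4) P2=[5,5,6,1,0,6](2)
Move 8: P1 pit0 -> P1=[0,1,9,3,1,3](5) P2=[6,5,6,1,0,6](2)

Answer: 5 2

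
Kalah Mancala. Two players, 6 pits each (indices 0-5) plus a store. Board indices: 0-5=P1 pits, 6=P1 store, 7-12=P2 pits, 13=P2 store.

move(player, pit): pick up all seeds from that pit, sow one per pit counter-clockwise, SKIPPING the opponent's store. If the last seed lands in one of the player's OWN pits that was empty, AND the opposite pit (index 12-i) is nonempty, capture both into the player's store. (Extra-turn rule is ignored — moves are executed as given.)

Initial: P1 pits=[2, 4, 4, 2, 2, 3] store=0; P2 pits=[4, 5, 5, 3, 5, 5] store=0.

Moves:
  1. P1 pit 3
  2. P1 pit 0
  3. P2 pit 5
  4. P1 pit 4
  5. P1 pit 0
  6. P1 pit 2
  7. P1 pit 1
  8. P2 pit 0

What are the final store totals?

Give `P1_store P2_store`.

Answer: 3 2

Derivation:
Move 1: P1 pit3 -> P1=[2,4,4,0,3,4](0) P2=[4,5,5,3,5,5](0)
Move 2: P1 pit0 -> P1=[0,5,5,0,3,4](0) P2=[4,5,5,3,5,5](0)
Move 3: P2 pit5 -> P1=[1,6,6,1,3,4](0) P2=[4,5,5,3,5,0](1)
Move 4: P1 pit4 -> P1=[1,6,6,1,0,5](1) P2=[5,5,5,3,5,0](1)
Move 5: P1 pit0 -> P1=[0,7,6,1,0,5](1) P2=[5,5,5,3,5,0](1)
Move 6: P1 pit2 -> P1=[0,7,0,2,1,6](2) P2=[6,6,5,3,5,0](1)
Move 7: P1 pit1 -> P1=[0,0,1,3,2,7](3) P2=[7,7,5,3,5,0](1)
Move 8: P2 pit0 -> P1=[1,0,1,3,2,7](3) P2=[0,8,6,4,6,1](2)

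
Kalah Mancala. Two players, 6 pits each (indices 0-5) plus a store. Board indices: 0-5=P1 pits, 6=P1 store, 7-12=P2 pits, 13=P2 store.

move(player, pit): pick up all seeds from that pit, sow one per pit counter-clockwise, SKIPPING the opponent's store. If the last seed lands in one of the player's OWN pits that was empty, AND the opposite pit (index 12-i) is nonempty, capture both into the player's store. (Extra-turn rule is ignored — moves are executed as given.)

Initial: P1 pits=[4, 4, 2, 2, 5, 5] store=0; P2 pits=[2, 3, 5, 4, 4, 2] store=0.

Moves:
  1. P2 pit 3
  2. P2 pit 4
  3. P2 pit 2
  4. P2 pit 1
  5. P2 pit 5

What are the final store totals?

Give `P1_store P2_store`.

Answer: 0 4

Derivation:
Move 1: P2 pit3 -> P1=[5,4,2,2,5,5](0) P2=[2,3,5,0,5,3](1)
Move 2: P2 pit4 -> P1=[6,5,3,2,5,5](0) P2=[2,3,5,0,0,4](2)
Move 3: P2 pit2 -> P1=[7,5,3,2,5,5](0) P2=[2,3,0,1,1,5](3)
Move 4: P2 pit1 -> P1=[7,5,3,2,5,5](0) P2=[2,0,1,2,2,5](3)
Move 5: P2 pit5 -> P1=[8,6,4,3,5,5](0) P2=[2,0,1,2,2,0](4)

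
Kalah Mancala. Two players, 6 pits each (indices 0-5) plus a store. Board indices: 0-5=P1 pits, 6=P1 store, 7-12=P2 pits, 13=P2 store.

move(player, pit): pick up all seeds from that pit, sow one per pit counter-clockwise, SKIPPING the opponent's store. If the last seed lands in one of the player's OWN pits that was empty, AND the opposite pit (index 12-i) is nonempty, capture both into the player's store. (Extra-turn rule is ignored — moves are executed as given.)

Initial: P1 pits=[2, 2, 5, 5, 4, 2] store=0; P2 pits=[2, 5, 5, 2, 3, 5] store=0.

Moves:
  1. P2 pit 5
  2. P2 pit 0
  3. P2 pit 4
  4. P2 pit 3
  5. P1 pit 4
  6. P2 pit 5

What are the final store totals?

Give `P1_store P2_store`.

Move 1: P2 pit5 -> P1=[3,3,6,6,4,2](0) P2=[2,5,5,2,3,0](1)
Move 2: P2 pit0 -> P1=[3,3,6,6,4,2](0) P2=[0,6,6,2,3,0](1)
Move 3: P2 pit4 -> P1=[4,3,6,6,4,2](0) P2=[0,6,6,2,0,1](2)
Move 4: P2 pit3 -> P1=[4,3,6,6,4,2](0) P2=[0,6,6,0,1,2](2)
Move 5: P1 pit4 -> P1=[4,3,6,6,0,3](1) P2=[1,7,6,0,1,2](2)
Move 6: P2 pit5 -> P1=[5,3,6,6,0,3](1) P2=[1,7,6,0,1,0](3)

Answer: 1 3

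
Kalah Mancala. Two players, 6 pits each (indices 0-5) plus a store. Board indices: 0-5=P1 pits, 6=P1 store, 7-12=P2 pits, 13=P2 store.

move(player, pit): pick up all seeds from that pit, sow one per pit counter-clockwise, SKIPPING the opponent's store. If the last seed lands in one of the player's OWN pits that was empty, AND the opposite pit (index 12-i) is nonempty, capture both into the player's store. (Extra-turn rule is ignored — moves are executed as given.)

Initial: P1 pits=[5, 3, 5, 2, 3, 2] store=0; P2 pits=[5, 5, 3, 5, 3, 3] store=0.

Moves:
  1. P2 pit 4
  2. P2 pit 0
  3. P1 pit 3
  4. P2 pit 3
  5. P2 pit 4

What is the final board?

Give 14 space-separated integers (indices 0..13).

Move 1: P2 pit4 -> P1=[6,3,5,2,3,2](0) P2=[5,5,3,5,0,4](1)
Move 2: P2 pit0 -> P1=[6,3,5,2,3,2](0) P2=[0,6,4,6,1,5](1)
Move 3: P1 pit3 -> P1=[6,3,5,0,4,3](0) P2=[0,6,4,6,1,5](1)
Move 4: P2 pit3 -> P1=[7,4,6,0,4,3](0) P2=[0,6,4,0,2,6](2)
Move 5: P2 pit4 -> P1=[7,4,6,0,4,3](0) P2=[0,6,4,0,0,7](3)

Answer: 7 4 6 0 4 3 0 0 6 4 0 0 7 3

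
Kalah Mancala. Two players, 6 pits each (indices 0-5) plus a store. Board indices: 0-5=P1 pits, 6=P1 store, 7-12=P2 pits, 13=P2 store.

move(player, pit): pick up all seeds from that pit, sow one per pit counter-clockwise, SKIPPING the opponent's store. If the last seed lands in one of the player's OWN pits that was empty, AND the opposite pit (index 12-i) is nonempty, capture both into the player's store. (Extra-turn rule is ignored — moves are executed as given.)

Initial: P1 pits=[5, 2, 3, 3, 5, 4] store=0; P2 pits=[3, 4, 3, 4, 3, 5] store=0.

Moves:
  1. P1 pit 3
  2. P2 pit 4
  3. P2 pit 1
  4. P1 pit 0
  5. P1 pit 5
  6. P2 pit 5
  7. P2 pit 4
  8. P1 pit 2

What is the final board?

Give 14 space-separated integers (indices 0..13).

Answer: 1 4 0 3 9 2 4 5 1 5 6 0 1 3

Derivation:
Move 1: P1 pit3 -> P1=[5,2,3,0,6,5](1) P2=[3,4,3,4,3,5](0)
Move 2: P2 pit4 -> P1=[6,2,3,0,6,5](1) P2=[3,4,3,4,0,6](1)
Move 3: P2 pit1 -> P1=[6,2,3,0,6,5](1) P2=[3,0,4,5,1,7](1)
Move 4: P1 pit0 -> P1=[0,3,4,1,7,6](2) P2=[3,0,4,5,1,7](1)
Move 5: P1 pit5 -> P1=[0,3,4,1,7,0](3) P2=[4,1,5,6,2,7](1)
Move 6: P2 pit5 -> P1=[1,4,5,2,8,1](3) P2=[4,1,5,6,2,0](2)
Move 7: P2 pit4 -> P1=[1,4,5,2,8,1](3) P2=[4,1,5,6,0,1](3)
Move 8: P1 pit2 -> P1=[1,4,0,3,9,2](4) P2=[5,1,5,6,0,1](3)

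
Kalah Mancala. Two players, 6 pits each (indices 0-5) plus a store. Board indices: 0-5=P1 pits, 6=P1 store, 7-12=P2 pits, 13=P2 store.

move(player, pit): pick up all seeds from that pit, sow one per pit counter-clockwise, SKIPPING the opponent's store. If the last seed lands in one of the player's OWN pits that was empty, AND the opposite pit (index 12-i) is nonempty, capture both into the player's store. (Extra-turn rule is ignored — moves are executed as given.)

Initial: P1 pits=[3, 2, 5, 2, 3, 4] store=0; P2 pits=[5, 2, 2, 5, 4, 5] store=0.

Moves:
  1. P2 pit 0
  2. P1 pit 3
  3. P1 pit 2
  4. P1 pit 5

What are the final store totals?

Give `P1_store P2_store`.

Answer: 2 0

Derivation:
Move 1: P2 pit0 -> P1=[3,2,5,2,3,4](0) P2=[0,3,3,6,5,6](0)
Move 2: P1 pit3 -> P1=[3,2,5,0,4,5](0) P2=[0,3,3,6,5,6](0)
Move 3: P1 pit2 -> P1=[3,2,0,1,5,6](1) P2=[1,3,3,6,5,6](0)
Move 4: P1 pit5 -> P1=[3,2,0,1,5,0](2) P2=[2,4,4,7,6,6](0)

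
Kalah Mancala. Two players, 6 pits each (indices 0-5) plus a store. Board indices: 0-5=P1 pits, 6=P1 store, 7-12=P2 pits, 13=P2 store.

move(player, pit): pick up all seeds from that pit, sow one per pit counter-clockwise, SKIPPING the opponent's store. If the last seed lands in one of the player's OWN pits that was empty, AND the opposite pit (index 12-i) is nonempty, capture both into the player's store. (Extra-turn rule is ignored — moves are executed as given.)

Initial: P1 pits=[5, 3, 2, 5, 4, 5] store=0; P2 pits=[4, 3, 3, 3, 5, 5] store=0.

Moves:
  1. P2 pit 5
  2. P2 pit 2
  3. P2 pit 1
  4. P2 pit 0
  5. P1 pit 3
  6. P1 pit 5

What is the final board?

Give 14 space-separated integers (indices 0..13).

Answer: 0 4 3 0 5 0 2 2 3 4 7 9 0 8

Derivation:
Move 1: P2 pit5 -> P1=[6,4,3,6,4,5](0) P2=[4,3,3,3,5,0](1)
Move 2: P2 pit2 -> P1=[0,4,3,6,4,5](0) P2=[4,3,0,4,6,0](8)
Move 3: P2 pit1 -> P1=[0,4,3,6,4,5](0) P2=[4,0,1,5,7,0](8)
Move 4: P2 pit0 -> P1=[0,4,3,6,4,5](0) P2=[0,1,2,6,8,0](8)
Move 5: P1 pit3 -> P1=[0,4,3,0,5,6](1) P2=[1,2,3,6,8,0](8)
Move 6: P1 pit5 -> P1=[0,4,3,0,5,0](2) P2=[2,3,4,7,9,0](8)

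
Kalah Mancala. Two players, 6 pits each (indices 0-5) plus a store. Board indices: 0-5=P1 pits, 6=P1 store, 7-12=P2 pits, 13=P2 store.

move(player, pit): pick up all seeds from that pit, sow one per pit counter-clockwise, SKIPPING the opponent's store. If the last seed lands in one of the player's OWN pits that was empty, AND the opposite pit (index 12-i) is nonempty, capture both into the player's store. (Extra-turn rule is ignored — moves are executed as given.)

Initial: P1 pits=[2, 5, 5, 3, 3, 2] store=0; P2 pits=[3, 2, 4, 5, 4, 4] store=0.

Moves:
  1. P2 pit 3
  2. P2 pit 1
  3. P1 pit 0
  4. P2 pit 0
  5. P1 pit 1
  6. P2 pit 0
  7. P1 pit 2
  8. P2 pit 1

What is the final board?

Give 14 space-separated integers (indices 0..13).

Move 1: P2 pit3 -> P1=[3,6,5,3,3,2](0) P2=[3,2,4,0,5,5](1)
Move 2: P2 pit1 -> P1=[3,6,0,3,3,2](0) P2=[3,0,5,0,5,5](7)
Move 3: P1 pit0 -> P1=[0,7,1,4,3,2](0) P2=[3,0,5,0,5,5](7)
Move 4: P2 pit0 -> P1=[0,7,0,4,3,2](0) P2=[0,1,6,0,5,5](9)
Move 5: P1 pit1 -> P1=[0,0,1,5,4,3](1) P2=[1,2,6,0,5,5](9)
Move 6: P2 pit0 -> P1=[0,0,1,5,4,3](1) P2=[0,3,6,0,5,5](9)
Move 7: P1 pit2 -> P1=[0,0,0,6,4,3](1) P2=[0,3,6,0,5,5](9)
Move 8: P2 pit1 -> P1=[0,0,0,6,4,3](1) P2=[0,0,7,1,6,5](9)

Answer: 0 0 0 6 4 3 1 0 0 7 1 6 5 9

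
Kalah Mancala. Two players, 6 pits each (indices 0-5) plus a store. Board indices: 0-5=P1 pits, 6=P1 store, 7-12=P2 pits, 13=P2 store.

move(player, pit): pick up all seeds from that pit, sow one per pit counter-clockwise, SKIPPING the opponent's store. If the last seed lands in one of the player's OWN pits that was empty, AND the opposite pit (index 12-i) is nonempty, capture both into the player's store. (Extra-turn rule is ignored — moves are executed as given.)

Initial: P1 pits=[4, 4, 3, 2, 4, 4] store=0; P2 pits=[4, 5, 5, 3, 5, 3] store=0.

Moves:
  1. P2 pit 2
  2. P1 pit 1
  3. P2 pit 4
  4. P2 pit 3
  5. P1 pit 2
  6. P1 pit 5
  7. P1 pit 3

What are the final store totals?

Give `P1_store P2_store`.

Answer: 3 3

Derivation:
Move 1: P2 pit2 -> P1=[5,4,3,2,4,4](0) P2=[4,5,0,4,6,4](1)
Move 2: P1 pit1 -> P1=[5,0,4,3,5,5](0) P2=[4,5,0,4,6,4](1)
Move 3: P2 pit4 -> P1=[6,1,5,4,5,5](0) P2=[4,5,0,4,0,5](2)
Move 4: P2 pit3 -> P1=[7,1,5,4,5,5](0) P2=[4,5,0,0,1,6](3)
Move 5: P1 pit2 -> P1=[7,1,0,5,6,6](1) P2=[5,5,0,0,1,6](3)
Move 6: P1 pit5 -> P1=[7,1,0,5,6,0](2) P2=[6,6,1,1,2,6](3)
Move 7: P1 pit3 -> P1=[7,1,0,0,7,1](3) P2=[7,7,1,1,2,6](3)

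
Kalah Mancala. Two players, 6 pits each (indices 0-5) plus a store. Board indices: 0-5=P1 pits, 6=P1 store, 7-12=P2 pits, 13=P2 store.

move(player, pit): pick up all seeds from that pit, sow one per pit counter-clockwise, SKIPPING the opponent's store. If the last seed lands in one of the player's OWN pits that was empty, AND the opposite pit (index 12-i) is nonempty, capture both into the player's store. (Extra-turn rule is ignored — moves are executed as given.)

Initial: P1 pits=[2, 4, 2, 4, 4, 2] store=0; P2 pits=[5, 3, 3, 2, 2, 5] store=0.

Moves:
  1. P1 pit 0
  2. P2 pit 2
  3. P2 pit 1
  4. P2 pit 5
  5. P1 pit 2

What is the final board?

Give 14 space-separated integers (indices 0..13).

Move 1: P1 pit0 -> P1=[0,5,3,4,4,2](0) P2=[5,3,3,2,2,5](0)
Move 2: P2 pit2 -> P1=[0,5,3,4,4,2](0) P2=[5,3,0,3,3,6](0)
Move 3: P2 pit1 -> P1=[0,5,3,4,4,2](0) P2=[5,0,1,4,4,6](0)
Move 4: P2 pit5 -> P1=[1,6,4,5,5,2](0) P2=[5,0,1,4,4,0](1)
Move 5: P1 pit2 -> P1=[1,6,0,6,6,3](1) P2=[5,0,1,4,4,0](1)

Answer: 1 6 0 6 6 3 1 5 0 1 4 4 0 1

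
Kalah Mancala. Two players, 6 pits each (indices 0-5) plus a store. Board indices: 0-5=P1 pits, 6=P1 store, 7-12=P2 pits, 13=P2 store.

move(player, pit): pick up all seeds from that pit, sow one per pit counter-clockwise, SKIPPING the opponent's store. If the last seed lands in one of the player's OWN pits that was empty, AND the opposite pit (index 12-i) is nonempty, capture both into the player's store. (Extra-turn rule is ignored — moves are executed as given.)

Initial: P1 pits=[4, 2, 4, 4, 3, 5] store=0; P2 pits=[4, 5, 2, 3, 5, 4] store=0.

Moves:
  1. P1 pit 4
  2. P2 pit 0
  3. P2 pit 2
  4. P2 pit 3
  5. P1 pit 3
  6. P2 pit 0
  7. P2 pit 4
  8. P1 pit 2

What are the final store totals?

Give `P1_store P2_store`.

Move 1: P1 pit4 -> P1=[4,2,4,4,0,6](1) P2=[5,5,2,3,5,4](0)
Move 2: P2 pit0 -> P1=[4,2,4,4,0,6](1) P2=[0,6,3,4,6,5](0)
Move 3: P2 pit2 -> P1=[4,2,4,4,0,6](1) P2=[0,6,0,5,7,6](0)
Move 4: P2 pit3 -> P1=[5,3,4,4,0,6](1) P2=[0,6,0,0,8,7](1)
Move 5: P1 pit3 -> P1=[5,3,4,0,1,7](2) P2=[1,6,0,0,8,7](1)
Move 6: P2 pit0 -> P1=[5,3,4,0,1,7](2) P2=[0,7,0,0,8,7](1)
Move 7: P2 pit4 -> P1=[6,4,5,1,2,8](2) P2=[0,7,0,0,0,8](2)
Move 8: P1 pit2 -> P1=[6,4,0,2,3,9](3) P2=[1,7,0,0,0,8](2)

Answer: 3 2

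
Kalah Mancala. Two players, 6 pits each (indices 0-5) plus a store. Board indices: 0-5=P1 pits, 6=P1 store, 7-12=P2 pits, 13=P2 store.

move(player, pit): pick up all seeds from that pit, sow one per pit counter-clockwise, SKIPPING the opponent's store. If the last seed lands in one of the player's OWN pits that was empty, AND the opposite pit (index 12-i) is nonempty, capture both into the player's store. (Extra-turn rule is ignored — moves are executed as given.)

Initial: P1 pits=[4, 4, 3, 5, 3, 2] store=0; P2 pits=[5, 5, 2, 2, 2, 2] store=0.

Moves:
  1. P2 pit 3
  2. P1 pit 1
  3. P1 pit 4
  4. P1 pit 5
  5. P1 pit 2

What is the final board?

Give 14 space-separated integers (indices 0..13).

Answer: 4 0 0 7 1 1 3 7 7 3 0 3 3 0

Derivation:
Move 1: P2 pit3 -> P1=[4,4,3,5,3,2](0) P2=[5,5,2,0,3,3](0)
Move 2: P1 pit1 -> P1=[4,0,4,6,4,3](0) P2=[5,5,2,0,3,3](0)
Move 3: P1 pit4 -> P1=[4,0,4,6,0,4](1) P2=[6,6,2,0,3,3](0)
Move 4: P1 pit5 -> P1=[4,0,4,6,0,0](2) P2=[7,7,3,0,3,3](0)
Move 5: P1 pit2 -> P1=[4,0,0,7,1,1](3) P2=[7,7,3,0,3,3](0)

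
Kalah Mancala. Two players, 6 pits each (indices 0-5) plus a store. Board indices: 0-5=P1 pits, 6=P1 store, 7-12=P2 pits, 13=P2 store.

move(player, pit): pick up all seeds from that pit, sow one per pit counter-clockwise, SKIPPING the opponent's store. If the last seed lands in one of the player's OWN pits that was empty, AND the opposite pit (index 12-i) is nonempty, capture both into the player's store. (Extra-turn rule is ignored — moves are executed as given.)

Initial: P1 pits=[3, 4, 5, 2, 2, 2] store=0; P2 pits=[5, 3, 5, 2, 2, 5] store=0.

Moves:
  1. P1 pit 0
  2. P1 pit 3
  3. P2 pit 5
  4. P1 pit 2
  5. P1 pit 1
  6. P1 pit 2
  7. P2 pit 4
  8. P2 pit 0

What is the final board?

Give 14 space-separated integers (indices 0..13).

Move 1: P1 pit0 -> P1=[0,5,6,3,2,2](0) P2=[5,3,5,2,2,5](0)
Move 2: P1 pit3 -> P1=[0,5,6,0,3,3](1) P2=[5,3,5,2,2,5](0)
Move 3: P2 pit5 -> P1=[1,6,7,1,3,3](1) P2=[5,3,5,2,2,0](1)
Move 4: P1 pit2 -> P1=[1,6,0,2,4,4](2) P2=[6,4,6,2,2,0](1)
Move 5: P1 pit1 -> P1=[1,0,1,3,5,5](3) P2=[7,4,6,2,2,0](1)
Move 6: P1 pit2 -> P1=[1,0,0,4,5,5](3) P2=[7,4,6,2,2,0](1)
Move 7: P2 pit4 -> P1=[1,0,0,4,5,5](3) P2=[7,4,6,2,0,1](2)
Move 8: P2 pit0 -> P1=[2,0,0,4,5,5](3) P2=[0,5,7,3,1,2](3)

Answer: 2 0 0 4 5 5 3 0 5 7 3 1 2 3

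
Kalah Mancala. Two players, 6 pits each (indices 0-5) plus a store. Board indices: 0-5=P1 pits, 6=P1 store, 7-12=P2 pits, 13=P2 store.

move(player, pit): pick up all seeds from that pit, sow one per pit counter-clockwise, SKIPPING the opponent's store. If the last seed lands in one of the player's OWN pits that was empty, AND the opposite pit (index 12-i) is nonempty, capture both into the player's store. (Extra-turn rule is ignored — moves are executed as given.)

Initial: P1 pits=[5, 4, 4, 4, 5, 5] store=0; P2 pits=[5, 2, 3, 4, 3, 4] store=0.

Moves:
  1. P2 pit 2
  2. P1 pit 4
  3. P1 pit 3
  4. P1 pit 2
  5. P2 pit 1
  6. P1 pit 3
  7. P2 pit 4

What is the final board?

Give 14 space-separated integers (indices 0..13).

Move 1: P2 pit2 -> P1=[5,4,4,4,5,5](0) P2=[5,2,0,5,4,5](0)
Move 2: P1 pit4 -> P1=[5,4,4,4,0,6](1) P2=[6,3,1,5,4,5](0)
Move 3: P1 pit3 -> P1=[5,4,4,0,1,7](2) P2=[7,3,1,5,4,5](0)
Move 4: P1 pit2 -> P1=[5,4,0,1,2,8](3) P2=[7,3,1,5,4,5](0)
Move 5: P2 pit1 -> P1=[5,4,0,1,2,8](3) P2=[7,0,2,6,5,5](0)
Move 6: P1 pit3 -> P1=[5,4,0,0,3,8](3) P2=[7,0,2,6,5,5](0)
Move 7: P2 pit4 -> P1=[6,5,1,0,3,8](3) P2=[7,0,2,6,0,6](1)

Answer: 6 5 1 0 3 8 3 7 0 2 6 0 6 1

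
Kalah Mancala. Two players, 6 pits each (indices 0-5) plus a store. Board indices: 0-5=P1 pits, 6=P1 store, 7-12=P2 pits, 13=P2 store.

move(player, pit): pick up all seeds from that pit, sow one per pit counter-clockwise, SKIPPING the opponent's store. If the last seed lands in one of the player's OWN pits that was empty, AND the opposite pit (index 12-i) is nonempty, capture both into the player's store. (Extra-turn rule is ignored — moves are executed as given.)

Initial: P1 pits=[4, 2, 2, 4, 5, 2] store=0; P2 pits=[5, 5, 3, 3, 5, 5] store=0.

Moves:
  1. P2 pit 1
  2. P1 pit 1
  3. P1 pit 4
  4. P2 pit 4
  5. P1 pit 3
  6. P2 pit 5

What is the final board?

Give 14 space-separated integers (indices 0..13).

Answer: 6 2 5 1 2 5 2 7 2 6 4 0 0 3

Derivation:
Move 1: P2 pit1 -> P1=[4,2,2,4,5,2](0) P2=[5,0,4,4,6,6](1)
Move 2: P1 pit1 -> P1=[4,0,3,5,5,2](0) P2=[5,0,4,4,6,6](1)
Move 3: P1 pit4 -> P1=[4,0,3,5,0,3](1) P2=[6,1,5,4,6,6](1)
Move 4: P2 pit4 -> P1=[5,1,4,6,0,3](1) P2=[6,1,5,4,0,7](2)
Move 5: P1 pit3 -> P1=[5,1,4,0,1,4](2) P2=[7,2,6,4,0,7](2)
Move 6: P2 pit5 -> P1=[6,2,5,1,2,5](2) P2=[7,2,6,4,0,0](3)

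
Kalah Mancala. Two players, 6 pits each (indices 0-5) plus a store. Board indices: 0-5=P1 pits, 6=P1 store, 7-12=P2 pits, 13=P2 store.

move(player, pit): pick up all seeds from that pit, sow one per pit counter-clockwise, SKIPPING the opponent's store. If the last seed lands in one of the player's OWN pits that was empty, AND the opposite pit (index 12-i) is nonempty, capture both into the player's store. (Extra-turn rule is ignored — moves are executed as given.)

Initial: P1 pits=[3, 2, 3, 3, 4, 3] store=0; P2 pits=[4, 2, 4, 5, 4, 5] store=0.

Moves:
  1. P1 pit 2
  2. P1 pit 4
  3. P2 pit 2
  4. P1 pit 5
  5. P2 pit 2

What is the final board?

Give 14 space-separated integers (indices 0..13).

Move 1: P1 pit2 -> P1=[3,2,0,4,5,4](0) P2=[4,2,4,5,4,5](0)
Move 2: P1 pit4 -> P1=[3,2,0,4,0,5](1) P2=[5,3,5,5,4,5](0)
Move 3: P2 pit2 -> P1=[4,2,0,4,0,5](1) P2=[5,3,0,6,5,6](1)
Move 4: P1 pit5 -> P1=[4,2,0,4,0,0](2) P2=[6,4,1,7,5,6](1)
Move 5: P2 pit2 -> P1=[4,2,0,4,0,0](2) P2=[6,4,0,8,5,6](1)

Answer: 4 2 0 4 0 0 2 6 4 0 8 5 6 1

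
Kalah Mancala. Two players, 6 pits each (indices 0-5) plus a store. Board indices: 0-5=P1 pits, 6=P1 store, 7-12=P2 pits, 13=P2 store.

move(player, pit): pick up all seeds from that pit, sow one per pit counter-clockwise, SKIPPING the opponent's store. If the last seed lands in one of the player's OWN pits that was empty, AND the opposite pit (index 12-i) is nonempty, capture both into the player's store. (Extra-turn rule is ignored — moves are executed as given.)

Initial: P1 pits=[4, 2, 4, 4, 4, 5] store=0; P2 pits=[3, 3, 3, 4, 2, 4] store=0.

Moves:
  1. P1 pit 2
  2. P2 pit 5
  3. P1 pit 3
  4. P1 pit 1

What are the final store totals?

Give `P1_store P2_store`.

Answer: 2 1

Derivation:
Move 1: P1 pit2 -> P1=[4,2,0,5,5,6](1) P2=[3,3,3,4,2,4](0)
Move 2: P2 pit5 -> P1=[5,3,1,5,5,6](1) P2=[3,3,3,4,2,0](1)
Move 3: P1 pit3 -> P1=[5,3,1,0,6,7](2) P2=[4,4,3,4,2,0](1)
Move 4: P1 pit1 -> P1=[5,0,2,1,7,7](2) P2=[4,4,3,4,2,0](1)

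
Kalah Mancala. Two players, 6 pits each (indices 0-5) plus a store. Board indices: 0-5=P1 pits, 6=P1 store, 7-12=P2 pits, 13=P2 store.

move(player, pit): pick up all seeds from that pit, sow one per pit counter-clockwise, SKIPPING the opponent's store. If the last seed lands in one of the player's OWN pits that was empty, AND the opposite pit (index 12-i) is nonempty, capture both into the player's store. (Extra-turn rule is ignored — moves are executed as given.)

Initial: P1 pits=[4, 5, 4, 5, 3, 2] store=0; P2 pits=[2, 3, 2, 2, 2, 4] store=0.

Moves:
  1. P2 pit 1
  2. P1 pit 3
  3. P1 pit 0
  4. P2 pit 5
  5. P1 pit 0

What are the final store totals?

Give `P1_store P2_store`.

Move 1: P2 pit1 -> P1=[4,5,4,5,3,2](0) P2=[2,0,3,3,3,4](0)
Move 2: P1 pit3 -> P1=[4,5,4,0,4,3](1) P2=[3,1,3,3,3,4](0)
Move 3: P1 pit0 -> P1=[0,6,5,1,5,3](1) P2=[3,1,3,3,3,4](0)
Move 4: P2 pit5 -> P1=[1,7,6,1,5,3](1) P2=[3,1,3,3,3,0](1)
Move 5: P1 pit0 -> P1=[0,8,6,1,5,3](1) P2=[3,1,3,3,3,0](1)

Answer: 1 1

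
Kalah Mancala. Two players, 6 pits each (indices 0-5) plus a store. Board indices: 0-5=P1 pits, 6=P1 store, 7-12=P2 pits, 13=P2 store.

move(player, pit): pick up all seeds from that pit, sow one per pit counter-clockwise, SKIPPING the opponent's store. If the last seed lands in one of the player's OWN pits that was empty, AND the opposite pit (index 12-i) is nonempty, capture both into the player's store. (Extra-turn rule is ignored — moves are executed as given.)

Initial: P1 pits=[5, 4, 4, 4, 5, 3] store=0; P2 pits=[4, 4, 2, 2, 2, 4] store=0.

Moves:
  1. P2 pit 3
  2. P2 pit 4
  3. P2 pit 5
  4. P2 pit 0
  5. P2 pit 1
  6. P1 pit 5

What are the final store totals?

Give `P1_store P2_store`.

Move 1: P2 pit3 -> P1=[5,4,4,4,5,3](0) P2=[4,4,2,0,3,5](0)
Move 2: P2 pit4 -> P1=[6,4,4,4,5,3](0) P2=[4,4,2,0,0,6](1)
Move 3: P2 pit5 -> P1=[7,5,5,5,6,3](0) P2=[4,4,2,0,0,0](2)
Move 4: P2 pit0 -> P1=[7,0,5,5,6,3](0) P2=[0,5,3,1,0,0](8)
Move 5: P2 pit1 -> P1=[7,0,5,5,6,3](0) P2=[0,0,4,2,1,1](9)
Move 6: P1 pit5 -> P1=[7,0,5,5,6,0](1) P2=[1,1,4,2,1,1](9)

Answer: 1 9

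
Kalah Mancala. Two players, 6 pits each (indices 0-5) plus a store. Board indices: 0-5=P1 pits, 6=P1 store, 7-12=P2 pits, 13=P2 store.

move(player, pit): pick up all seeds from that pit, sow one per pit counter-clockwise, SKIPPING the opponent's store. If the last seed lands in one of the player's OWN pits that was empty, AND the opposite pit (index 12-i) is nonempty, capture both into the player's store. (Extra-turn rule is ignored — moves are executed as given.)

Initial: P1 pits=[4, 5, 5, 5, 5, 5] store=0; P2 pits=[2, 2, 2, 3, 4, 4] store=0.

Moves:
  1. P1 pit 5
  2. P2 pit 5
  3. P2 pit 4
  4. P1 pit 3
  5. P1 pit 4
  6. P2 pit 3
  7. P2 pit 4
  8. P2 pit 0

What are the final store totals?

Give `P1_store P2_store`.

Answer: 3 3

Derivation:
Move 1: P1 pit5 -> P1=[4,5,5,5,5,0](1) P2=[3,3,3,4,4,4](0)
Move 2: P2 pit5 -> P1=[5,6,6,5,5,0](1) P2=[3,3,3,4,4,0](1)
Move 3: P2 pit4 -> P1=[6,7,6,5,5,0](1) P2=[3,3,3,4,0,1](2)
Move 4: P1 pit3 -> P1=[6,7,6,0,6,1](2) P2=[4,4,3,4,0,1](2)
Move 5: P1 pit4 -> P1=[6,7,6,0,0,2](3) P2=[5,5,4,5,0,1](2)
Move 6: P2 pit3 -> P1=[7,8,6,0,0,2](3) P2=[5,5,4,0,1,2](3)
Move 7: P2 pit4 -> P1=[7,8,6,0,0,2](3) P2=[5,5,4,0,0,3](3)
Move 8: P2 pit0 -> P1=[7,8,6,0,0,2](3) P2=[0,6,5,1,1,4](3)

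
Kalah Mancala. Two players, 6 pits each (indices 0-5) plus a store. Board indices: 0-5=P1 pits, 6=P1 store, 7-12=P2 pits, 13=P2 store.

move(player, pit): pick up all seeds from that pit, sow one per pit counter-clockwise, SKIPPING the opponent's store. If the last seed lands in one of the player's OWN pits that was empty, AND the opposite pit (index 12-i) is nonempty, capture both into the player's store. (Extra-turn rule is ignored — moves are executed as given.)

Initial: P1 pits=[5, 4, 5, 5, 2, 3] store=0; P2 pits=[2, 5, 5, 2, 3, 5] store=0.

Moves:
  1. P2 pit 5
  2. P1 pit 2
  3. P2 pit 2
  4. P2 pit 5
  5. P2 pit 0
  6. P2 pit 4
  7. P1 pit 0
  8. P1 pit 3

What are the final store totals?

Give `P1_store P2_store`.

Move 1: P2 pit5 -> P1=[6,5,6,6,2,3](0) P2=[2,5,5,2,3,0](1)
Move 2: P1 pit2 -> P1=[6,5,0,7,3,4](1) P2=[3,6,5,2,3,0](1)
Move 3: P2 pit2 -> P1=[7,5,0,7,3,4](1) P2=[3,6,0,3,4,1](2)
Move 4: P2 pit5 -> P1=[7,5,0,7,3,4](1) P2=[3,6,0,3,4,0](3)
Move 5: P2 pit0 -> P1=[7,5,0,7,3,4](1) P2=[0,7,1,4,4,0](3)
Move 6: P2 pit4 -> P1=[8,6,0,7,3,4](1) P2=[0,7,1,4,0,1](4)
Move 7: P1 pit0 -> P1=[0,7,1,8,4,5](2) P2=[1,8,1,4,0,1](4)
Move 8: P1 pit3 -> P1=[0,7,1,0,5,6](3) P2=[2,9,2,5,1,1](4)

Answer: 3 4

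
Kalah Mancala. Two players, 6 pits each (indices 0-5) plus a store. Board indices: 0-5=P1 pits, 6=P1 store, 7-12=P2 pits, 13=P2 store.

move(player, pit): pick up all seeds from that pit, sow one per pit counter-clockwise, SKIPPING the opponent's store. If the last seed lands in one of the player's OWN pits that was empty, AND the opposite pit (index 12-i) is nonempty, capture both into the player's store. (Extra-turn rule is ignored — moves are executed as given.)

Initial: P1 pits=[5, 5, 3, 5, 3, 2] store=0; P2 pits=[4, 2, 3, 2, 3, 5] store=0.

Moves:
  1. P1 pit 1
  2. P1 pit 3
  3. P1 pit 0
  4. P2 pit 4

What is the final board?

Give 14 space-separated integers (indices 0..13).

Move 1: P1 pit1 -> P1=[5,0,4,6,4,3](1) P2=[4,2,3,2,3,5](0)
Move 2: P1 pit3 -> P1=[5,0,4,0,5,4](2) P2=[5,3,4,2,3,5](0)
Move 3: P1 pit0 -> P1=[0,1,5,1,6,5](2) P2=[5,3,4,2,3,5](0)
Move 4: P2 pit4 -> P1=[1,1,5,1,6,5](2) P2=[5,3,4,2,0,6](1)

Answer: 1 1 5 1 6 5 2 5 3 4 2 0 6 1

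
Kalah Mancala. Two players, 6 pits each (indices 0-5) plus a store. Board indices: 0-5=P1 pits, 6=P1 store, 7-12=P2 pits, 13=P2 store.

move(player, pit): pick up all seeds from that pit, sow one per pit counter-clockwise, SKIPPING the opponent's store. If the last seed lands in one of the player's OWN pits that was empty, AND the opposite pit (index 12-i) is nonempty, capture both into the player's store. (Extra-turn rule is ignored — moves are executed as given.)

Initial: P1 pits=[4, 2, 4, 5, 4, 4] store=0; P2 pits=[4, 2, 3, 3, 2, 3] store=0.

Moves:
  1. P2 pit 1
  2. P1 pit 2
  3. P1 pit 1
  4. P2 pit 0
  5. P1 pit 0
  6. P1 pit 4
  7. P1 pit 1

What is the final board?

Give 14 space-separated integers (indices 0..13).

Answer: 0 0 3 8 0 6 2 1 2 6 6 3 3 0

Derivation:
Move 1: P2 pit1 -> P1=[4,2,4,5,4,4](0) P2=[4,0,4,4,2,3](0)
Move 2: P1 pit2 -> P1=[4,2,0,6,5,5](1) P2=[4,0,4,4,2,3](0)
Move 3: P1 pit1 -> P1=[4,0,1,7,5,5](1) P2=[4,0,4,4,2,3](0)
Move 4: P2 pit0 -> P1=[4,0,1,7,5,5](1) P2=[0,1,5,5,3,3](0)
Move 5: P1 pit0 -> P1=[0,1,2,8,6,5](1) P2=[0,1,5,5,3,3](0)
Move 6: P1 pit4 -> P1=[0,1,2,8,0,6](2) P2=[1,2,6,6,3,3](0)
Move 7: P1 pit1 -> P1=[0,0,3,8,0,6](2) P2=[1,2,6,6,3,3](0)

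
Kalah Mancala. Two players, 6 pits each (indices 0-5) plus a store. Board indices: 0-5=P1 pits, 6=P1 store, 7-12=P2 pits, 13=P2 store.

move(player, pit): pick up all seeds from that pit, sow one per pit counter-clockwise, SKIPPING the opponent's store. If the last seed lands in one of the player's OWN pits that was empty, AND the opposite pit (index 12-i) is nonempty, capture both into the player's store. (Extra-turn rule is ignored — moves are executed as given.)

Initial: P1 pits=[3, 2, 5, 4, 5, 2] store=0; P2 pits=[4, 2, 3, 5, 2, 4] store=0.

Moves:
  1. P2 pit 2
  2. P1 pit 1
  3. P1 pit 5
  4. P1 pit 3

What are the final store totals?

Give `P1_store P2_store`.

Move 1: P2 pit2 -> P1=[3,2,5,4,5,2](0) P2=[4,2,0,6,3,5](0)
Move 2: P1 pit1 -> P1=[3,0,6,5,5,2](0) P2=[4,2,0,6,3,5](0)
Move 3: P1 pit5 -> P1=[3,0,6,5,5,0](1) P2=[5,2,0,6,3,5](0)
Move 4: P1 pit3 -> P1=[3,0,6,0,6,1](2) P2=[6,3,0,6,3,5](0)

Answer: 2 0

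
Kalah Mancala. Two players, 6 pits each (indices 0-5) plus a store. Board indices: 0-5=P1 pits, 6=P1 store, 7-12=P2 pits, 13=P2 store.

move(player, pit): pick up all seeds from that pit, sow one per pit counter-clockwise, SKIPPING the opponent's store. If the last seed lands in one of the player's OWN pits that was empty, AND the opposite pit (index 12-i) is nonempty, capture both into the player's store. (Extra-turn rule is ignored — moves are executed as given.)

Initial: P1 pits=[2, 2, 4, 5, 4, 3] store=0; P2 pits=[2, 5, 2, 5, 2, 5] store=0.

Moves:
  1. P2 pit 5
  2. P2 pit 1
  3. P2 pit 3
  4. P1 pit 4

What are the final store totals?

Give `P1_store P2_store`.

Move 1: P2 pit5 -> P1=[3,3,5,6,4,3](0) P2=[2,5,2,5,2,0](1)
Move 2: P2 pit1 -> P1=[3,3,5,6,4,3](0) P2=[2,0,3,6,3,1](2)
Move 3: P2 pit3 -> P1=[4,4,6,6,4,3](0) P2=[2,0,3,0,4,2](3)
Move 4: P1 pit4 -> P1=[4,4,6,6,0,4](1) P2=[3,1,3,0,4,2](3)

Answer: 1 3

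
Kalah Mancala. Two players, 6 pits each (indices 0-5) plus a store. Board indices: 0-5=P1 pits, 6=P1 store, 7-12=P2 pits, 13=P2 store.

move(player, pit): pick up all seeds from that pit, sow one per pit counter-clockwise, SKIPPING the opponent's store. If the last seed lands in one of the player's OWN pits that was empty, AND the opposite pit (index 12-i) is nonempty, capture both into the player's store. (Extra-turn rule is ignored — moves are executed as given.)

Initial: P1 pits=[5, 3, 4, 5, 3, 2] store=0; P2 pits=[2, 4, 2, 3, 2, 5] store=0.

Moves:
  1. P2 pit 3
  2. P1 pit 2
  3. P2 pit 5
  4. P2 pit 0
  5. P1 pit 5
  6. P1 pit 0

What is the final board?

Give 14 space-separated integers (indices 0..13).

Move 1: P2 pit3 -> P1=[5,3,4,5,3,2](0) P2=[2,4,2,0,3,6](1)
Move 2: P1 pit2 -> P1=[5,3,0,6,4,3](1) P2=[2,4,2,0,3,6](1)
Move 3: P2 pit5 -> P1=[6,4,1,7,5,3](1) P2=[2,4,2,0,3,0](2)
Move 4: P2 pit0 -> P1=[6,4,1,7,5,3](1) P2=[0,5,3,0,3,0](2)
Move 5: P1 pit5 -> P1=[6,4,1,7,5,0](2) P2=[1,6,3,0,3,0](2)
Move 6: P1 pit0 -> P1=[0,5,2,8,6,1](3) P2=[1,6,3,0,3,0](2)

Answer: 0 5 2 8 6 1 3 1 6 3 0 3 0 2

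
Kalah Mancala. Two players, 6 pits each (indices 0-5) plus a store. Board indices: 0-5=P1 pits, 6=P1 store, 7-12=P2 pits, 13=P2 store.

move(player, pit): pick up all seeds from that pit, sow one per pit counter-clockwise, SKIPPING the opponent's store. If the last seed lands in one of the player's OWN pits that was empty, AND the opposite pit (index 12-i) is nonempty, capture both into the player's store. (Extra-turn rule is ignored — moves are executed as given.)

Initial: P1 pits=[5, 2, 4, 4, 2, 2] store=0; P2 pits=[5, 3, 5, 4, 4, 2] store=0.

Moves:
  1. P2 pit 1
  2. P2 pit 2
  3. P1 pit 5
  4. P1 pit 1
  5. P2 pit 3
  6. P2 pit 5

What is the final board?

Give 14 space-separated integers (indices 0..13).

Move 1: P2 pit1 -> P1=[5,2,4,4,2,2](0) P2=[5,0,6,5,5,2](0)
Move 2: P2 pit2 -> P1=[6,3,4,4,2,2](0) P2=[5,0,0,6,6,3](1)
Move 3: P1 pit5 -> P1=[6,3,4,4,2,0](1) P2=[6,0,0,6,6,3](1)
Move 4: P1 pit1 -> P1=[6,0,5,5,3,0](1) P2=[6,0,0,6,6,3](1)
Move 5: P2 pit3 -> P1=[7,1,6,5,3,0](1) P2=[6,0,0,0,7,4](2)
Move 6: P2 pit5 -> P1=[8,2,7,5,3,0](1) P2=[6,0,0,0,7,0](3)

Answer: 8 2 7 5 3 0 1 6 0 0 0 7 0 3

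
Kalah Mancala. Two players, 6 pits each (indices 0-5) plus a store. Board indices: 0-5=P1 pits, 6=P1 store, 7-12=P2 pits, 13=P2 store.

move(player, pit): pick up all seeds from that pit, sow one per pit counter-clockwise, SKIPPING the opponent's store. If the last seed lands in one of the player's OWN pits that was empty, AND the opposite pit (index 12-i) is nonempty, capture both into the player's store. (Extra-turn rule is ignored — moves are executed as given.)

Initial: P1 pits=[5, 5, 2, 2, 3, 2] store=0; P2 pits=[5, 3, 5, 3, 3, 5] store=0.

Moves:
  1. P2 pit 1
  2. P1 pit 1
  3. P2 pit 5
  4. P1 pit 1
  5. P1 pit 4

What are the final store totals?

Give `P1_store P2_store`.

Move 1: P2 pit1 -> P1=[5,5,2,2,3,2](0) P2=[5,0,6,4,4,5](0)
Move 2: P1 pit1 -> P1=[5,0,3,3,4,3](1) P2=[5,0,6,4,4,5](0)
Move 3: P2 pit5 -> P1=[6,1,4,4,4,3](1) P2=[5,0,6,4,4,0](1)
Move 4: P1 pit1 -> P1=[6,0,5,4,4,3](1) P2=[5,0,6,4,4,0](1)
Move 5: P1 pit4 -> P1=[6,0,5,4,0,4](2) P2=[6,1,6,4,4,0](1)

Answer: 2 1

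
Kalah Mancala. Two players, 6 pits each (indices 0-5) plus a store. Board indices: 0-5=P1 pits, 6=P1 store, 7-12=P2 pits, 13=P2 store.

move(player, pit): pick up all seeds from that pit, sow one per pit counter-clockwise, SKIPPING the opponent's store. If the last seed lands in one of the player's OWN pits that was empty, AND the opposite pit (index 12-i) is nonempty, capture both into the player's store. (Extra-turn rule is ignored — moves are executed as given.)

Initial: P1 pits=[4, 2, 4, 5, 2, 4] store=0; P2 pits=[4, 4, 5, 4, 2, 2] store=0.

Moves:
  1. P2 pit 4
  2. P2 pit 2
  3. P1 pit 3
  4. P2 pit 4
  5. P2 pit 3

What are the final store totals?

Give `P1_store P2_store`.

Answer: 1 3

Derivation:
Move 1: P2 pit4 -> P1=[4,2,4,5,2,4](0) P2=[4,4,5,4,0,3](1)
Move 2: P2 pit2 -> P1=[5,2,4,5,2,4](0) P2=[4,4,0,5,1,4](2)
Move 3: P1 pit3 -> P1=[5,2,4,0,3,5](1) P2=[5,5,0,5,1,4](2)
Move 4: P2 pit4 -> P1=[5,2,4,0,3,5](1) P2=[5,5,0,5,0,5](2)
Move 5: P2 pit3 -> P1=[6,3,4,0,3,5](1) P2=[5,5,0,0,1,6](3)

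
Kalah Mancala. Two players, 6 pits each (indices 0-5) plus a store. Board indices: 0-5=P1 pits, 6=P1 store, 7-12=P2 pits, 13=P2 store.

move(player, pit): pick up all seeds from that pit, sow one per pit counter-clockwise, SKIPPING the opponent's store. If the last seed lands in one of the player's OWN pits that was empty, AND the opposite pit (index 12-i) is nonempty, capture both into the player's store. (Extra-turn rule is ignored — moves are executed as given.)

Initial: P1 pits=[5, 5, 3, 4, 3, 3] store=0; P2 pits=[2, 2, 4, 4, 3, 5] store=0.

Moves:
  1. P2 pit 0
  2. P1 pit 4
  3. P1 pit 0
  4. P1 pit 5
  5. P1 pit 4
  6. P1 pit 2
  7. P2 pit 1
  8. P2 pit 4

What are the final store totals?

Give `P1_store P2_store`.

Answer: 6 1

Derivation:
Move 1: P2 pit0 -> P1=[5,5,3,4,3,3](0) P2=[0,3,5,4,3,5](0)
Move 2: P1 pit4 -> P1=[5,5,3,4,0,4](1) P2=[1,3,5,4,3,5](0)
Move 3: P1 pit0 -> P1=[0,6,4,5,1,5](1) P2=[1,3,5,4,3,5](0)
Move 4: P1 pit5 -> P1=[0,6,4,5,1,0](2) P2=[2,4,6,5,3,5](0)
Move 5: P1 pit4 -> P1=[0,6,4,5,0,0](5) P2=[0,4,6,5,3,5](0)
Move 6: P1 pit2 -> P1=[0,6,0,6,1,1](6) P2=[0,4,6,5,3,5](0)
Move 7: P2 pit1 -> P1=[0,6,0,6,1,1](6) P2=[0,0,7,6,4,6](0)
Move 8: P2 pit4 -> P1=[1,7,0,6,1,1](6) P2=[0,0,7,6,0,7](1)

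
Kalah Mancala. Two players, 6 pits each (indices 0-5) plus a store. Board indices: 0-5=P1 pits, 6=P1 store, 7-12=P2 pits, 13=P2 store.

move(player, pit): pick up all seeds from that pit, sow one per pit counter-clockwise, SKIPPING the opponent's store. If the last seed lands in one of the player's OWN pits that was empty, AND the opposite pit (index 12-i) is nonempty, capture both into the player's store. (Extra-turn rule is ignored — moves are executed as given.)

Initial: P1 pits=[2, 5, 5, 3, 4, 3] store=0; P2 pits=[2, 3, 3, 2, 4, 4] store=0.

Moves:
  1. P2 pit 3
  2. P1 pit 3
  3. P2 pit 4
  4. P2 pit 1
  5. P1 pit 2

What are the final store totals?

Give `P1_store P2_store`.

Move 1: P2 pit3 -> P1=[2,5,5,3,4,3](0) P2=[2,3,3,0,5,5](0)
Move 2: P1 pit3 -> P1=[2,5,5,0,5,4](1) P2=[2,3,3,0,5,5](0)
Move 3: P2 pit4 -> P1=[3,6,6,0,5,4](1) P2=[2,3,3,0,0,6](1)
Move 4: P2 pit1 -> P1=[3,0,6,0,5,4](1) P2=[2,0,4,1,0,6](8)
Move 5: P1 pit2 -> P1=[3,0,0,1,6,5](2) P2=[3,1,4,1,0,6](8)

Answer: 2 8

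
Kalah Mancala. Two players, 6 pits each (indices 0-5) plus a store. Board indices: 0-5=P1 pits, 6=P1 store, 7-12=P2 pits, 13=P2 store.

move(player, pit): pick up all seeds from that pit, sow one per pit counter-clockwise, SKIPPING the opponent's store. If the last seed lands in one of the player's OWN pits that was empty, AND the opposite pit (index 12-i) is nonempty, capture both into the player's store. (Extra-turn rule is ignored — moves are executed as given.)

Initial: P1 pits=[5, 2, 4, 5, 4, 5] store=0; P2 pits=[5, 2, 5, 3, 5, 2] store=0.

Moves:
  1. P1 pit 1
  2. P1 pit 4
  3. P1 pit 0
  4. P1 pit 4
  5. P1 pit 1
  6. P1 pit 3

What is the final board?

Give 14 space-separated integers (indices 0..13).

Answer: 0 0 7 0 1 9 2 7 4 6 4 5 2 0

Derivation:
Move 1: P1 pit1 -> P1=[5,0,5,6,4,5](0) P2=[5,2,5,3,5,2](0)
Move 2: P1 pit4 -> P1=[5,0,5,6,0,6](1) P2=[6,3,5,3,5,2](0)
Move 3: P1 pit0 -> P1=[0,1,6,7,1,7](1) P2=[6,3,5,3,5,2](0)
Move 4: P1 pit4 -> P1=[0,1,6,7,0,8](1) P2=[6,3,5,3,5,2](0)
Move 5: P1 pit1 -> P1=[0,0,7,7,0,8](1) P2=[6,3,5,3,5,2](0)
Move 6: P1 pit3 -> P1=[0,0,7,0,1,9](2) P2=[7,4,6,4,5,2](0)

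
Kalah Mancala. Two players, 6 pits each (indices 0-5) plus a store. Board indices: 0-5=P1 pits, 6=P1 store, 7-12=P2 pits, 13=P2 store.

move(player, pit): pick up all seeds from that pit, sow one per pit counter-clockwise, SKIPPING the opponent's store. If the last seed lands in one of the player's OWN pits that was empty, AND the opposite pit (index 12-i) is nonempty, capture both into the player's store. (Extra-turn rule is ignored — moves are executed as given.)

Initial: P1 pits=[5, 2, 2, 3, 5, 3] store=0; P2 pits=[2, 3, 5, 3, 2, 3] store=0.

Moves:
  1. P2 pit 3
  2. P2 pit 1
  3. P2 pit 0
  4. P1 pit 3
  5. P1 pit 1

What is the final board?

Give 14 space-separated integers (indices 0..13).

Answer: 5 0 3 0 6 4 9 0 1 0 1 4 4 1

Derivation:
Move 1: P2 pit3 -> P1=[5,2,2,3,5,3](0) P2=[2,3,5,0,3,4](1)
Move 2: P2 pit1 -> P1=[5,2,2,3,5,3](0) P2=[2,0,6,1,4,4](1)
Move 3: P2 pit0 -> P1=[5,2,2,3,5,3](0) P2=[0,1,7,1,4,4](1)
Move 4: P1 pit3 -> P1=[5,2,2,0,6,4](1) P2=[0,1,7,1,4,4](1)
Move 5: P1 pit1 -> P1=[5,0,3,0,6,4](9) P2=[0,1,0,1,4,4](1)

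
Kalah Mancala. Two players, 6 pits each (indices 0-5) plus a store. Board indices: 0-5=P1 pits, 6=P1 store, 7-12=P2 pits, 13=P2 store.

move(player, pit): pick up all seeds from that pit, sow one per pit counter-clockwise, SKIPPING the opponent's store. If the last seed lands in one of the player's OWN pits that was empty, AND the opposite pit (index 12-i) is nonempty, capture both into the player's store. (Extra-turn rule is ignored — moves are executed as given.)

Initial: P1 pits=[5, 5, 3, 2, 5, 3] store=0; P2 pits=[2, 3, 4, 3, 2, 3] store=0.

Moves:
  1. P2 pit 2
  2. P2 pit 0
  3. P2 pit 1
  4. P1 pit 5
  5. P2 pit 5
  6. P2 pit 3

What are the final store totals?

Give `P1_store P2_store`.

Answer: 1 6

Derivation:
Move 1: P2 pit2 -> P1=[5,5,3,2,5,3](0) P2=[2,3,0,4,3,4](1)
Move 2: P2 pit0 -> P1=[5,5,3,0,5,3](0) P2=[0,4,0,4,3,4](4)
Move 3: P2 pit1 -> P1=[5,5,3,0,5,3](0) P2=[0,0,1,5,4,5](4)
Move 4: P1 pit5 -> P1=[5,5,3,0,5,0](1) P2=[1,1,1,5,4,5](4)
Move 5: P2 pit5 -> P1=[6,6,4,1,5,0](1) P2=[1,1,1,5,4,0](5)
Move 6: P2 pit3 -> P1=[7,7,4,1,5,0](1) P2=[1,1,1,0,5,1](6)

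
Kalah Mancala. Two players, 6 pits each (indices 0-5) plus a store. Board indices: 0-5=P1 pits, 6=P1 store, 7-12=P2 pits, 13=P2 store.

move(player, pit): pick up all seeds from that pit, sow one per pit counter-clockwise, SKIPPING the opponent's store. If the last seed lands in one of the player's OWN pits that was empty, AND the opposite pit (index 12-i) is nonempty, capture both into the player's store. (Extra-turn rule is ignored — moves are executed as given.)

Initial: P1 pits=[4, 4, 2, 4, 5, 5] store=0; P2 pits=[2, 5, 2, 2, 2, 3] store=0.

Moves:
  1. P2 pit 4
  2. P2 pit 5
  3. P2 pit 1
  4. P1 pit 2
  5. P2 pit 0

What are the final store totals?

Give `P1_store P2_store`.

Move 1: P2 pit4 -> P1=[4,4,2,4,5,5](0) P2=[2,5,2,2,0,4](1)
Move 2: P2 pit5 -> P1=[5,5,3,4,5,5](0) P2=[2,5,2,2,0,0](2)
Move 3: P2 pit1 -> P1=[5,5,3,4,5,5](0) P2=[2,0,3,3,1,1](3)
Move 4: P1 pit2 -> P1=[5,5,0,5,6,6](0) P2=[2,0,3,3,1,1](3)
Move 5: P2 pit0 -> P1=[5,5,0,5,6,6](0) P2=[0,1,4,3,1,1](3)

Answer: 0 3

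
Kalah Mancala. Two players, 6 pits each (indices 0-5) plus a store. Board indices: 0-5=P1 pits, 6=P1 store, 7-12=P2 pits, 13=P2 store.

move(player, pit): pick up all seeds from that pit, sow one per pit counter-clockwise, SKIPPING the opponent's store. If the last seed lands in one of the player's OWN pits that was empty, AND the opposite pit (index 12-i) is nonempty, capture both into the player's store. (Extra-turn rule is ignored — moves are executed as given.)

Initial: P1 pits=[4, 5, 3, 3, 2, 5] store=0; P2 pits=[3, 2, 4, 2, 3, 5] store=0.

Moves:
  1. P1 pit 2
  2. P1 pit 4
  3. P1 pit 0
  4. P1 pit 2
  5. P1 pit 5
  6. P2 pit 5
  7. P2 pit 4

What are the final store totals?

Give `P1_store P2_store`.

Move 1: P1 pit2 -> P1=[4,5,0,4,3,6](0) P2=[3,2,4,2,3,5](0)
Move 2: P1 pit4 -> P1=[4,5,0,4,0,7](1) P2=[4,2,4,2,3,5](0)
Move 3: P1 pit0 -> P1=[0,6,1,5,0,7](4) P2=[4,0,4,2,3,5](0)
Move 4: P1 pit2 -> P1=[0,6,0,6,0,7](4) P2=[4,0,4,2,3,5](0)
Move 5: P1 pit5 -> P1=[0,6,0,6,0,0](5) P2=[5,1,5,3,4,6](0)
Move 6: P2 pit5 -> P1=[1,7,1,7,1,0](5) P2=[5,1,5,3,4,0](1)
Move 7: P2 pit4 -> P1=[2,8,1,7,1,0](5) P2=[5,1,5,3,0,1](2)

Answer: 5 2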